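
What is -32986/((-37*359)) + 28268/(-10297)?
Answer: -35827002/136775051 ≈ -0.26194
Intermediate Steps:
-32986/((-37*359)) + 28268/(-10297) = -32986/(-13283) + 28268*(-1/10297) = -32986*(-1/13283) - 28268/10297 = 32986/13283 - 28268/10297 = -35827002/136775051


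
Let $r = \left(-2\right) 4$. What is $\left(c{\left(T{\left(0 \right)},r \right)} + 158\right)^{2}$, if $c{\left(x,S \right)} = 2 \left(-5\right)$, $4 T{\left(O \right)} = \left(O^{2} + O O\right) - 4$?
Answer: $21904$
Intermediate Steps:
$r = -8$
$T{\left(O \right)} = -1 + \frac{O^{2}}{2}$ ($T{\left(O \right)} = \frac{\left(O^{2} + O O\right) - 4}{4} = \frac{\left(O^{2} + O^{2}\right) - 4}{4} = \frac{2 O^{2} - 4}{4} = \frac{-4 + 2 O^{2}}{4} = -1 + \frac{O^{2}}{2}$)
$c{\left(x,S \right)} = -10$
$\left(c{\left(T{\left(0 \right)},r \right)} + 158\right)^{2} = \left(-10 + 158\right)^{2} = 148^{2} = 21904$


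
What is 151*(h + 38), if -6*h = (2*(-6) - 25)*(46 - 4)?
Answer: 44847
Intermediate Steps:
h = 259 (h = -(2*(-6) - 25)*(46 - 4)/6 = -(-12 - 25)*42/6 = -(-37)*42/6 = -⅙*(-1554) = 259)
151*(h + 38) = 151*(259 + 38) = 151*297 = 44847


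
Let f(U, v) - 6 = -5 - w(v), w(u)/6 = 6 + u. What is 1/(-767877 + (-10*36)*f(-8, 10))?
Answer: -1/733677 ≈ -1.3630e-6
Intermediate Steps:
w(u) = 36 + 6*u (w(u) = 6*(6 + u) = 36 + 6*u)
f(U, v) = -35 - 6*v (f(U, v) = 6 + (-5 - (36 + 6*v)) = 6 + (-5 + (-36 - 6*v)) = 6 + (-41 - 6*v) = -35 - 6*v)
1/(-767877 + (-10*36)*f(-8, 10)) = 1/(-767877 + (-10*36)*(-35 - 6*10)) = 1/(-767877 - 360*(-35 - 60)) = 1/(-767877 - 360*(-95)) = 1/(-767877 + 34200) = 1/(-733677) = -1/733677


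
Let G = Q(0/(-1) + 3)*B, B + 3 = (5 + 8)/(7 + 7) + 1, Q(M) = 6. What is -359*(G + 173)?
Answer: -418594/7 ≈ -59799.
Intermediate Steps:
B = -15/14 (B = -3 + ((5 + 8)/(7 + 7) + 1) = -3 + (13/14 + 1) = -3 + 27/14 = -15/14 ≈ -1.0714)
G = -45/7 (G = 6*(-15/14) = -45/7 ≈ -6.4286)
-359*(G + 173) = -359*(-45/7 + 173) = -359*1166/7 = -418594/7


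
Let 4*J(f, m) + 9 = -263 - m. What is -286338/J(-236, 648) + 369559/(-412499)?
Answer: 59014570046/47437385 ≈ 1244.1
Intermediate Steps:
J(f, m) = -68 - m/4 (J(f, m) = -9/4 + (-263 - m)/4 = -9/4 + (-263/4 - m/4) = -68 - m/4)
-286338/J(-236, 648) + 369559/(-412499) = -286338/(-68 - ¼*648) + 369559/(-412499) = -286338/(-68 - 162) + 369559*(-1/412499) = -286338/(-230) - 369559/412499 = -286338*(-1/230) - 369559/412499 = 143169/115 - 369559/412499 = 59014570046/47437385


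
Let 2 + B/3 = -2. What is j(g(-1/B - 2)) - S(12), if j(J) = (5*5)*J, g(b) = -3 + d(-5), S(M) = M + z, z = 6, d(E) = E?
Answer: -218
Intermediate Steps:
B = -12 (B = -6 + 3*(-2) = -6 - 6 = -12)
S(M) = 6 + M (S(M) = M + 6 = 6 + M)
g(b) = -8 (g(b) = -3 - 5 = -8)
j(J) = 25*J
j(g(-1/B - 2)) - S(12) = 25*(-8) - (6 + 12) = -200 - 1*18 = -200 - 18 = -218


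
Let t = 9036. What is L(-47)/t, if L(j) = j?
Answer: -47/9036 ≈ -0.0052014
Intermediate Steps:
L(-47)/t = -47/9036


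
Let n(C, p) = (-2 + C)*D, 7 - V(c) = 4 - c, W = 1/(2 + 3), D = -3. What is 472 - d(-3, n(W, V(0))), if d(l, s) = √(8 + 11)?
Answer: 472 - √19 ≈ 467.64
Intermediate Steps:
W = ⅕ (W = 1/5 = ⅕ ≈ 0.20000)
V(c) = 3 + c (V(c) = 7 - (4 - c) = 7 + (-4 + c) = 3 + c)
n(C, p) = 6 - 3*C (n(C, p) = (-2 + C)*(-3) = 6 - 3*C)
d(l, s) = √19
472 - d(-3, n(W, V(0))) = 472 - √19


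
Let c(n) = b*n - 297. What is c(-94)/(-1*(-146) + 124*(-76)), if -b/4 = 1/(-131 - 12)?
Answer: 42847/1326754 ≈ 0.032295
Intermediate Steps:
b = 4/143 (b = -4/(-131 - 12) = -4/(-143) = -4*(-1/143) = 4/143 ≈ 0.027972)
c(n) = -297 + 4*n/143 (c(n) = 4*n/143 - 297 = -297 + 4*n/143)
c(-94)/(-1*(-146) + 124*(-76)) = (-297 + (4/143)*(-94))/(-1*(-146) + 124*(-76)) = (-297 - 376/143)/(146 - 9424) = -42847/143/(-9278) = -42847/143*(-1/9278) = 42847/1326754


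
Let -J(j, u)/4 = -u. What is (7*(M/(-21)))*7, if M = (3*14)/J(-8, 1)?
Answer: -49/2 ≈ -24.500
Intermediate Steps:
J(j, u) = 4*u (J(j, u) = -(-4)*u = 4*u)
M = 21/2 (M = (3*14)/((4*1)) = 42/4 = 42*(¼) = 21/2 ≈ 10.500)
(7*(M/(-21)))*7 = (7*((21/2)/(-21)))*7 = (7*((21/2)*(-1/21)))*7 = (7*(-½))*7 = -7/2*7 = -49/2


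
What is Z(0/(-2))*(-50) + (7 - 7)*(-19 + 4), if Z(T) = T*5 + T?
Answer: 0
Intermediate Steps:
Z(T) = 6*T (Z(T) = 5*T + T = 6*T)
Z(0/(-2))*(-50) + (7 - 7)*(-19 + 4) = (6*(0/(-2)))*(-50) + (7 - 7)*(-19 + 4) = (6*(0*(-1/2)))*(-50) + 0*(-15) = (6*0)*(-50) + 0 = 0*(-50) + 0 = 0 + 0 = 0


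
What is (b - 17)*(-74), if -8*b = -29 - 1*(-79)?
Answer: 3441/2 ≈ 1720.5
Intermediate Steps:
b = -25/4 (b = -(-29 - 1*(-79))/8 = -(-29 + 79)/8 = -1/8*50 = -25/4 ≈ -6.2500)
(b - 17)*(-74) = (-25/4 - 17)*(-74) = -93/4*(-74) = 3441/2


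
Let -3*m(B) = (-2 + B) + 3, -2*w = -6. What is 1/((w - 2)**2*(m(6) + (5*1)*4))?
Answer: 3/53 ≈ 0.056604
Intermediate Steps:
w = 3 (w = -1/2*(-6) = 3)
m(B) = -1/3 - B/3 (m(B) = -((-2 + B) + 3)/3 = -(1 + B)/3 = -1/3 - B/3)
1/((w - 2)**2*(m(6) + (5*1)*4)) = 1/((3 - 2)**2*((-1/3 - 1/3*6) + (5*1)*4)) = 1/(1**2*((-1/3 - 2) + 5*4)) = 1/(1*(-7/3 + 20)) = 1/(1*(53/3)) = 1/(53/3) = 3/53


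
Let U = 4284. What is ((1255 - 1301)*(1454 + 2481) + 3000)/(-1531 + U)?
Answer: -178010/2753 ≈ -64.660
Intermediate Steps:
((1255 - 1301)*(1454 + 2481) + 3000)/(-1531 + U) = ((1255 - 1301)*(1454 + 2481) + 3000)/(-1531 + 4284) = (-46*3935 + 3000)/2753 = (-181010 + 3000)*(1/2753) = -178010*1/2753 = -178010/2753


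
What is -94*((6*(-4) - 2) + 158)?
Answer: -12408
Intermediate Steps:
-94*((6*(-4) - 2) + 158) = -94*((-24 - 2) + 158) = -94*(-26 + 158) = -94*132 = -12408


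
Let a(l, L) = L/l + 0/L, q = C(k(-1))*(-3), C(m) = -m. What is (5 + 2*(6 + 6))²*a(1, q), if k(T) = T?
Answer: -2523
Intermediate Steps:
q = -3 (q = -1*(-1)*(-3) = 1*(-3) = -3)
a(l, L) = L/l (a(l, L) = L/l + 0 = L/l)
(5 + 2*(6 + 6))²*a(1, q) = (5 + 2*(6 + 6))²*(-3/1) = (5 + 2*12)²*(-3*1) = (5 + 24)²*(-3) = 29²*(-3) = 841*(-3) = -2523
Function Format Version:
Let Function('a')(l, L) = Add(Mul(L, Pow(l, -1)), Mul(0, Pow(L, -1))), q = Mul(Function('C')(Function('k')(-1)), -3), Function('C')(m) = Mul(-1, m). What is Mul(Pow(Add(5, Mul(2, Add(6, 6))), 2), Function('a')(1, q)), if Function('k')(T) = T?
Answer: -2523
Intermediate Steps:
q = -3 (q = Mul(Mul(-1, -1), -3) = Mul(1, -3) = -3)
Function('a')(l, L) = Mul(L, Pow(l, -1)) (Function('a')(l, L) = Add(Mul(L, Pow(l, -1)), 0) = Mul(L, Pow(l, -1)))
Mul(Pow(Add(5, Mul(2, Add(6, 6))), 2), Function('a')(1, q)) = Mul(Pow(Add(5, Mul(2, Add(6, 6))), 2), Mul(-3, Pow(1, -1))) = Mul(Pow(Add(5, Mul(2, 12)), 2), Mul(-3, 1)) = Mul(Pow(Add(5, 24), 2), -3) = Mul(Pow(29, 2), -3) = Mul(841, -3) = -2523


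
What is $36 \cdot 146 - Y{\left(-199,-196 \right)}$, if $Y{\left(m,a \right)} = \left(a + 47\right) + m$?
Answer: $5604$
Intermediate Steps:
$Y{\left(m,a \right)} = 47 + a + m$ ($Y{\left(m,a \right)} = \left(47 + a\right) + m = 47 + a + m$)
$36 \cdot 146 - Y{\left(-199,-196 \right)} = 36 \cdot 146 - \left(47 - 196 - 199\right) = 5256 - -348 = 5256 + 348 = 5604$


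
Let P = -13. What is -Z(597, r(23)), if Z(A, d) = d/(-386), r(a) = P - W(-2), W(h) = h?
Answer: -11/386 ≈ -0.028497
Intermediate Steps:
r(a) = -11 (r(a) = -13 - 1*(-2) = -13 + 2 = -11)
Z(A, d) = -d/386 (Z(A, d) = d*(-1/386) = -d/386)
-Z(597, r(23)) = -(-1)*(-11)/386 = -1*11/386 = -11/386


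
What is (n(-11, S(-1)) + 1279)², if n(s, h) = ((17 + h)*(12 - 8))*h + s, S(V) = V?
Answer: 1449616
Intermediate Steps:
n(s, h) = s + h*(68 + 4*h) (n(s, h) = ((17 + h)*4)*h + s = (68 + 4*h)*h + s = h*(68 + 4*h) + s = s + h*(68 + 4*h))
(n(-11, S(-1)) + 1279)² = ((-11 + 4*(-1)² + 68*(-1)) + 1279)² = ((-11 + 4*1 - 68) + 1279)² = ((-11 + 4 - 68) + 1279)² = (-75 + 1279)² = 1204² = 1449616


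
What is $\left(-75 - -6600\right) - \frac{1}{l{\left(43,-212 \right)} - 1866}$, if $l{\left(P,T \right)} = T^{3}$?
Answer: $\frac{62183210851}{9529994} \approx 6525.0$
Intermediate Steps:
$\left(-75 - -6600\right) - \frac{1}{l{\left(43,-212 \right)} - 1866} = \left(-75 - -6600\right) - \frac{1}{\left(-212\right)^{3} - 1866} = \left(-75 + 6600\right) - \frac{1}{-9528128 - 1866} = 6525 - \frac{1}{-9529994} = 6525 - - \frac{1}{9529994} = 6525 + \frac{1}{9529994} = \frac{62183210851}{9529994}$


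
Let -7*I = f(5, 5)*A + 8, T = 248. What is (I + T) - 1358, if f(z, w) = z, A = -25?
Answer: -7653/7 ≈ -1093.3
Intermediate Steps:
I = 117/7 (I = -(5*(-25) + 8)/7 = -(-125 + 8)/7 = -⅐*(-117) = 117/7 ≈ 16.714)
(I + T) - 1358 = (117/7 + 248) - 1358 = 1853/7 - 1358 = -7653/7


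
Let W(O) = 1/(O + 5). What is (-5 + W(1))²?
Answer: 841/36 ≈ 23.361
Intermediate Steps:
W(O) = 1/(5 + O)
(-5 + W(1))² = (-5 + 1/(5 + 1))² = (-5 + 1/6)² = (-5 + ⅙)² = (-29/6)² = 841/36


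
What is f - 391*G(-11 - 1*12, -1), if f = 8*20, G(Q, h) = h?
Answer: 551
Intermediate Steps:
f = 160
f - 391*G(-11 - 1*12, -1) = 160 - 391*(-1) = 160 + 391 = 551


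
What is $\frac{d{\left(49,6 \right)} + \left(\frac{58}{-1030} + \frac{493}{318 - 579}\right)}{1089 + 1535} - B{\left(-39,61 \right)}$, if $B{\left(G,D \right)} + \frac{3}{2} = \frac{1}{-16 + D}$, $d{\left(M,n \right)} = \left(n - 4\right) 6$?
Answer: $\frac{500547}{337840} \approx 1.4816$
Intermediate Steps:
$d{\left(M,n \right)} = -24 + 6 n$ ($d{\left(M,n \right)} = \left(-4 + n\right) 6 = -24 + 6 n$)
$B{\left(G,D \right)} = - \frac{3}{2} + \frac{1}{-16 + D}$
$\frac{d{\left(49,6 \right)} + \left(\frac{58}{-1030} + \frac{493}{318 - 579}\right)}{1089 + 1535} - B{\left(-39,61 \right)} = \frac{\left(-24 + 6 \cdot 6\right) + \left(\frac{58}{-1030} + \frac{493}{318 - 579}\right)}{1089 + 1535} - \frac{50 - 183}{2 \left(-16 + 61\right)} = \frac{\left(-24 + 36\right) + \left(58 \left(- \frac{1}{1030}\right) + \frac{493}{-261}\right)}{2624} - \frac{50 - 183}{2 \cdot 45} = \left(12 + \left(- \frac{29}{515} + 493 \left(- \frac{1}{261}\right)\right)\right) \frac{1}{2624} - \frac{1}{2} \cdot \frac{1}{45} \left(-133\right) = \left(12 - \frac{9016}{4635}\right) \frac{1}{2624} - - \frac{133}{90} = \left(12 - \frac{9016}{4635}\right) \frac{1}{2624} + \frac{133}{90} = \frac{46604}{4635} \cdot \frac{1}{2624} + \frac{133}{90} = \frac{11651}{3040560} + \frac{133}{90} = \frac{500547}{337840}$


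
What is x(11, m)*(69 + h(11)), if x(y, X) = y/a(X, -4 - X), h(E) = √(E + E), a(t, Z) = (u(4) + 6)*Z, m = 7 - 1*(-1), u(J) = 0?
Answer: -253/24 - 11*√22/72 ≈ -11.258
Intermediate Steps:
m = 8 (m = 7 + 1 = 8)
a(t, Z) = 6*Z (a(t, Z) = (0 + 6)*Z = 6*Z)
h(E) = √2*√E (h(E) = √(2*E) = √2*√E)
x(y, X) = y/(-24 - 6*X) (x(y, X) = y/((6*(-4 - X))) = y/(-24 - 6*X))
x(11, m)*(69 + h(11)) = (-1*11/(24 + 6*8))*(69 + √2*√11) = (-1*11/(24 + 48))*(69 + √22) = (-1*11/72)*(69 + √22) = (-1*11*1/72)*(69 + √22) = -11*(69 + √22)/72 = -253/24 - 11*√22/72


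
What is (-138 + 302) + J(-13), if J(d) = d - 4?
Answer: 147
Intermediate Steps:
J(d) = -4 + d
(-138 + 302) + J(-13) = (-138 + 302) + (-4 - 13) = 164 - 17 = 147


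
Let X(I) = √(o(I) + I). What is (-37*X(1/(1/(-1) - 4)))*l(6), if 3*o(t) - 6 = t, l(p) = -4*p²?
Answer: 1776*√390/5 ≈ 7014.6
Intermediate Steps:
o(t) = 2 + t/3
X(I) = √(2 + 4*I/3) (X(I) = √((2 + I/3) + I) = √(2 + 4*I/3))
(-37*X(1/(1/(-1) - 4)))*l(6) = (-37*√(18 + 12/(1/(-1) - 4))/3)*(-4*6²) = (-37*√(18 + 12/(-1 - 4))/3)*(-4*36) = -37*√(18 + 12/(-5))/3*(-144) = -37*√(18 + 12*(-⅕))/3*(-144) = -37*√(18 - 12/5)/3*(-144) = -37*√(78/5)/3*(-144) = -37*√390/5/3*(-144) = -37*√390/15*(-144) = 1776*√390/5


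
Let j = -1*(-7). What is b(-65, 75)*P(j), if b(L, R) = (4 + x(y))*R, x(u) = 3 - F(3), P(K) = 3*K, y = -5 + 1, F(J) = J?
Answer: 6300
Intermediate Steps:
j = 7
y = -4
x(u) = 0 (x(u) = 3 - 1*3 = 3 - 3 = 0)
b(L, R) = 4*R (b(L, R) = (4 + 0)*R = 4*R)
b(-65, 75)*P(j) = (4*75)*(3*7) = 300*21 = 6300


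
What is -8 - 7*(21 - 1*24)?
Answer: 13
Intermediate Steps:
-8 - 7*(21 - 1*24) = -8 - 7*(21 - 24) = -8 - 7*(-3) = -8 + 21 = 13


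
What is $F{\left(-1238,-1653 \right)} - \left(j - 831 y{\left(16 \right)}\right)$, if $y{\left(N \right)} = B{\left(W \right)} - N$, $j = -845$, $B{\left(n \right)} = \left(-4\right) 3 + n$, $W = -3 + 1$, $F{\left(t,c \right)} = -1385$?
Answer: $-25470$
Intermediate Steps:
$W = -2$
$B{\left(n \right)} = -12 + n$
$y{\left(N \right)} = -14 - N$ ($y{\left(N \right)} = \left(-12 - 2\right) - N = -14 - N$)
$F{\left(-1238,-1653 \right)} - \left(j - 831 y{\left(16 \right)}\right) = -1385 - \left(-845 - 831 \left(-14 - 16\right)\right) = -1385 - \left(-845 - -24930\right) = -1385 - \left(-845 + 24930\right) = -1385 - 24085 = -25470$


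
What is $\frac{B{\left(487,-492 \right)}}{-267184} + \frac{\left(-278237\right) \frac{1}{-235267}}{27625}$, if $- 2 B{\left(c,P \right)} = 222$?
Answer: $\frac{795757321733}{1736495845786000} \approx 0.00045825$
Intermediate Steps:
$B{\left(c,P \right)} = -111$ ($B{\left(c,P \right)} = \left(- \frac{1}{2}\right) 222 = -111$)
$\frac{B{\left(487,-492 \right)}}{-267184} + \frac{\left(-278237\right) \frac{1}{-235267}}{27625} = - \frac{111}{-267184} + \frac{\left(-278237\right) \frac{1}{-235267}}{27625} = \left(-111\right) \left(- \frac{1}{267184}\right) + \left(-278237\right) \left(- \frac{1}{235267}\right) \frac{1}{27625} = \frac{111}{267184} + \frac{278237}{235267} \cdot \frac{1}{27625} = \frac{111}{267184} + \frac{278237}{6499250875} = \frac{795757321733}{1736495845786000}$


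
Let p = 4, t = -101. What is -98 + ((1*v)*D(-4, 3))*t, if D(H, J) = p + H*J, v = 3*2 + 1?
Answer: 5558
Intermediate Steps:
v = 7 (v = 6 + 1 = 7)
D(H, J) = 4 + H*J
-98 + ((1*v)*D(-4, 3))*t = -98 + ((1*7)*(4 - 4*3))*(-101) = -98 + (7*(4 - 12))*(-101) = -98 + (7*(-8))*(-101) = -98 - 56*(-101) = -98 + 5656 = 5558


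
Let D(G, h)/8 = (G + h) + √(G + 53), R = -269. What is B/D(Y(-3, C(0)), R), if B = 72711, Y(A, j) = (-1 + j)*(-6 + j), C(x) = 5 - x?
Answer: -72711/2128 ≈ -34.169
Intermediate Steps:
D(G, h) = 8*G + 8*h + 8*√(53 + G) (D(G, h) = 8*((G + h) + √(G + 53)) = 8*((G + h) + √(53 + G)) = 8*(G + h + √(53 + G)) = 8*G + 8*h + 8*√(53 + G))
B/D(Y(-3, C(0)), R) = 72711/(8*(6 + (5 - 1*0)² - 7*(5 - 1*0)) + 8*(-269) + 8*√(53 + (6 + (5 - 1*0)² - 7*(5 - 1*0)))) = 72711/(8*(6 + (5 + 0)² - 7*(5 + 0)) - 2152 + 8*√(53 + (6 + (5 + 0)² - 7*(5 + 0)))) = 72711/(8*(6 + 5² - 7*5) - 2152 + 8*√(53 + (6 + 5² - 7*5))) = 72711/(8*(6 + 25 - 35) - 2152 + 8*√(53 + (6 + 25 - 35))) = 72711/(8*(-4) - 2152 + 8*√(53 - 4)) = 72711/(-32 - 2152 + 8*√49) = 72711/(-32 - 2152 + 8*7) = 72711/(-32 - 2152 + 56) = 72711/(-2128) = 72711*(-1/2128) = -72711/2128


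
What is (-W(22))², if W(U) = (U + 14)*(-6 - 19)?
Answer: 810000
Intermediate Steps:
W(U) = -350 - 25*U (W(U) = (14 + U)*(-25) = -350 - 25*U)
(-W(22))² = (-(-350 - 25*22))² = (-(-350 - 550))² = (-1*(-900))² = 900² = 810000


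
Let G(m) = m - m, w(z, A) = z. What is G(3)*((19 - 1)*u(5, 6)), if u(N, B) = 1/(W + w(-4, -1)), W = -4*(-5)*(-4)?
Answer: 0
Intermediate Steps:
W = -80 (W = 20*(-4) = -80)
u(N, B) = -1/84 (u(N, B) = 1/(-80 - 4) = 1/(-84) = -1/84)
G(m) = 0
G(3)*((19 - 1)*u(5, 6)) = 0*((19 - 1)*(-1/84)) = 0*(18*(-1/84)) = 0*(-3/14) = 0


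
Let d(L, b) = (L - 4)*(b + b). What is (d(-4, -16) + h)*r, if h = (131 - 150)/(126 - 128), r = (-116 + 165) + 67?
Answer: 30798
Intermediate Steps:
d(L, b) = 2*b*(-4 + L) (d(L, b) = (-4 + L)*(2*b) = 2*b*(-4 + L))
r = 116 (r = 49 + 67 = 116)
h = 19/2 (h = -19/(-2) = -19*(-½) = 19/2 ≈ 9.5000)
(d(-4, -16) + h)*r = (2*(-16)*(-4 - 4) + 19/2)*116 = (2*(-16)*(-8) + 19/2)*116 = (256 + 19/2)*116 = (531/2)*116 = 30798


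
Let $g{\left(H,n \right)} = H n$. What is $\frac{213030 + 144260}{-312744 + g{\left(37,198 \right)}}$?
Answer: $- \frac{178645}{152709} \approx -1.1698$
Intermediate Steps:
$\frac{213030 + 144260}{-312744 + g{\left(37,198 \right)}} = \frac{213030 + 144260}{-312744 + 37 \cdot 198} = \frac{357290}{-312744 + 7326} = \frac{357290}{-305418} = 357290 \left(- \frac{1}{305418}\right) = - \frac{178645}{152709}$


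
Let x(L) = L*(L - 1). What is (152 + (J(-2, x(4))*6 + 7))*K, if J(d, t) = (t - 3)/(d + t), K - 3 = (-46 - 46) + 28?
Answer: -50142/5 ≈ -10028.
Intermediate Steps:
x(L) = L*(-1 + L)
K = -61 (K = 3 + ((-46 - 46) + 28) = 3 + (-92 + 28) = 3 - 64 = -61)
J(d, t) = (-3 + t)/(d + t)
(152 + (J(-2, x(4))*6 + 7))*K = (152 + (((-3 + 4*(-1 + 4))/(-2 + 4*(-1 + 4)))*6 + 7))*(-61) = (152 + (((-3 + 4*3)/(-2 + 4*3))*6 + 7))*(-61) = (152 + (((-3 + 12)/(-2 + 12))*6 + 7))*(-61) = (152 + ((9/10)*6 + 7))*(-61) = (152 + (27/5 + 7))*(-61) = (152 + 62/5)*(-61) = (822/5)*(-61) = -50142/5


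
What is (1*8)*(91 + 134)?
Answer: 1800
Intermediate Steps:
(1*8)*(91 + 134) = 8*225 = 1800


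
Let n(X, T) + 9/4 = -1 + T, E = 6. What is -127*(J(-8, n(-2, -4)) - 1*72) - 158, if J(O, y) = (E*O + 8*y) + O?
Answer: 23464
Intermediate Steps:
n(X, T) = -13/4 + T (n(X, T) = -9/4 + (-1 + T) = -13/4 + T)
J(O, y) = 7*O + 8*y (J(O, y) = (6*O + 8*y) + O = 7*O + 8*y)
-127*(J(-8, n(-2, -4)) - 1*72) - 158 = -127*((7*(-8) + 8*(-13/4 - 4)) - 1*72) - 158 = -127*((-56 + 8*(-29/4)) - 72) - 158 = -127*((-56 - 58) - 72) - 158 = -127*(-114 - 72) - 158 = -127*(-186) - 158 = 23622 - 158 = 23464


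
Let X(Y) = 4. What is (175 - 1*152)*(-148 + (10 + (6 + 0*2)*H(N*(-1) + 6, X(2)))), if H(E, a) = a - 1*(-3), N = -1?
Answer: -2208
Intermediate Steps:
H(E, a) = 3 + a (H(E, a) = a + 3 = 3 + a)
(175 - 1*152)*(-148 + (10 + (6 + 0*2)*H(N*(-1) + 6, X(2)))) = (175 - 1*152)*(-148 + (10 + (6 + 0*2)*(3 + 4))) = (175 - 152)*(-148 + (10 + (6 + 0)*7)) = 23*(-148 + (10 + 6*7)) = 23*(-148 + (10 + 42)) = 23*(-148 + 52) = 23*(-96) = -2208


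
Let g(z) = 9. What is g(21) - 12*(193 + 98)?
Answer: -3483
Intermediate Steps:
g(21) - 12*(193 + 98) = 9 - 12*(193 + 98) = 9 - 12*291 = 9 - 3492 = -3483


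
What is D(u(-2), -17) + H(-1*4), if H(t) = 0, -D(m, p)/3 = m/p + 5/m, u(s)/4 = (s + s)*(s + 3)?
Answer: -513/272 ≈ -1.8860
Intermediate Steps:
u(s) = 8*s*(3 + s) (u(s) = 4*((s + s)*(s + 3)) = 4*((2*s)*(3 + s)) = 4*(2*s*(3 + s)) = 8*s*(3 + s))
D(m, p) = -15/m - 3*m/p (D(m, p) = -3*(m/p + 5/m) = -3*(5/m + m/p) = -15/m - 3*m/p)
D(u(-2), -17) + H(-1*4) = (-15*(-1/(16*(3 - 2))) - 3*8*(-2)*(3 - 2)/(-17)) + 0 = (-15/(8*(-2)*1) - 3*8*(-2)*1*(-1/17)) + 0 = (-15/(-16) - 3*(-16)*(-1/17)) + 0 = (-15*(-1/16) - 48/17) + 0 = (15/16 - 48/17) + 0 = -513/272 + 0 = -513/272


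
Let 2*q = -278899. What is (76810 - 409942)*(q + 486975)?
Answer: -115771864866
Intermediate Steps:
q = -278899/2 (q = (1/2)*(-278899) = -278899/2 ≈ -1.3945e+5)
(76810 - 409942)*(q + 486975) = (76810 - 409942)*(-278899/2 + 486975) = -333132*695051/2 = -115771864866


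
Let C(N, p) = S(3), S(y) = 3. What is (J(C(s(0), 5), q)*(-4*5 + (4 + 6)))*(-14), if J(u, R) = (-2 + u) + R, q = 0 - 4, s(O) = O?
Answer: -420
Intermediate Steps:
C(N, p) = 3
q = -4
J(u, R) = -2 + R + u
(J(C(s(0), 5), q)*(-4*5 + (4 + 6)))*(-14) = ((-2 - 4 + 3)*(-4*5 + (4 + 6)))*(-14) = -3*(-20 + 10)*(-14) = -3*(-10)*(-14) = 30*(-14) = -420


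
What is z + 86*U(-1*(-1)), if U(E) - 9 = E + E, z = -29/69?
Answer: 65245/69 ≈ 945.58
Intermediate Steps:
z = -29/69 (z = -29*1/69 = -29/69 ≈ -0.42029)
U(E) = 9 + 2*E (U(E) = 9 + (E + E) = 9 + 2*E)
z + 86*U(-1*(-1)) = -29/69 + 86*(9 + 2*(-1*(-1))) = -29/69 + 86*(9 + 2*1) = -29/69 + 86*(9 + 2) = -29/69 + 86*11 = -29/69 + 946 = 65245/69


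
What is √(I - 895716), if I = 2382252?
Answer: 2*√371634 ≈ 1219.2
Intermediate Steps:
√(I - 895716) = √(2382252 - 895716) = √1486536 = 2*√371634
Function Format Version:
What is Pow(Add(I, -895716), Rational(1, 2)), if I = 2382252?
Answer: Mul(2, Pow(371634, Rational(1, 2))) ≈ 1219.2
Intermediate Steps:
Pow(Add(I, -895716), Rational(1, 2)) = Pow(Add(2382252, -895716), Rational(1, 2)) = Pow(1486536, Rational(1, 2)) = Mul(2, Pow(371634, Rational(1, 2)))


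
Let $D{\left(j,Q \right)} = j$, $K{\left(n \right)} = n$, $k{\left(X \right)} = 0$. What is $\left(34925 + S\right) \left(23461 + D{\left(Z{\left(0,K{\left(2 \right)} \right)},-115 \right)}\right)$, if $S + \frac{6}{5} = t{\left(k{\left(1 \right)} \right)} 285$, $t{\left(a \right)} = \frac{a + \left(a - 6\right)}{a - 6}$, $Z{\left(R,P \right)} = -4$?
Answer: $\frac{4129464108}{5} \approx 8.2589 \cdot 10^{8}$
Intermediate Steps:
$t{\left(a \right)} = \frac{-6 + 2 a}{-6 + a}$ ($t{\left(a \right)} = \frac{a + \left(a - 6\right)}{-6 + a} = \frac{a + \left(-6 + a\right)}{-6 + a} = \frac{-6 + 2 a}{-6 + a}$)
$S = \frac{1419}{5}$ ($S = - \frac{6}{5} + \frac{2 \left(-3 + 0\right)}{-6 + 0} \cdot 285 = - \frac{6}{5} + 2 \frac{1}{-6} \left(-3\right) 285 = - \frac{6}{5} + 2 \left(- \frac{1}{6}\right) \left(-3\right) 285 = - \frac{6}{5} + 1 \cdot 285 = - \frac{6}{5} + 285 = \frac{1419}{5} \approx 283.8$)
$\left(34925 + S\right) \left(23461 + D{\left(Z{\left(0,K{\left(2 \right)} \right)},-115 \right)}\right) = \left(34925 + \frac{1419}{5}\right) \left(23461 - 4\right) = \frac{176044}{5} \cdot 23457 = \frac{4129464108}{5}$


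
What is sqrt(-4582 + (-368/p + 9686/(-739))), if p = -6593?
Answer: 2*I*sqrt(27270015253768730)/4872227 ≈ 67.787*I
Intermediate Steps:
sqrt(-4582 + (-368/p + 9686/(-739))) = sqrt(-4582 + (-368/(-6593) + 9686/(-739))) = sqrt(-4582 + (-368*(-1/6593) + 9686*(-1/739))) = sqrt(-4582 + (368/6593 - 9686/739)) = sqrt(-4582 - 63587846/4872227) = sqrt(-22388131960/4872227) = 2*I*sqrt(27270015253768730)/4872227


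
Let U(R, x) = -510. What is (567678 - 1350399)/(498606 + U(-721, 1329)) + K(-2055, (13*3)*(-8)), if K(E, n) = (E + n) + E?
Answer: -244818137/55344 ≈ -4423.6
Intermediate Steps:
K(E, n) = n + 2*E
(567678 - 1350399)/(498606 + U(-721, 1329)) + K(-2055, (13*3)*(-8)) = (567678 - 1350399)/(498606 - 510) + ((13*3)*(-8) + 2*(-2055)) = -782721/498096 + (39*(-8) - 4110) = -782721*1/498096 + (-312 - 4110) = -86969/55344 - 4422 = -244818137/55344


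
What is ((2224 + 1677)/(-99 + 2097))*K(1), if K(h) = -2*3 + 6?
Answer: 0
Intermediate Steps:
K(h) = 0 (K(h) = -6 + 6 = 0)
((2224 + 1677)/(-99 + 2097))*K(1) = ((2224 + 1677)/(-99 + 2097))*0 = (3901/1998)*0 = 0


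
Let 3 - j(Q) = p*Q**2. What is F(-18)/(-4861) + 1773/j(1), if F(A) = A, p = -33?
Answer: 957689/19444 ≈ 49.254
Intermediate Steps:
j(Q) = 3 + 33*Q**2 (j(Q) = 3 - (-33)*Q**2 = 3 + 33*Q**2)
F(-18)/(-4861) + 1773/j(1) = -18/(-4861) + 1773/(3 + 33*1**2) = -18*(-1/4861) + 1773/(3 + 33*1) = 18/4861 + 1773/(3 + 33) = 18/4861 + 1773/36 = 18/4861 + 1773*(1/36) = 18/4861 + 197/4 = 957689/19444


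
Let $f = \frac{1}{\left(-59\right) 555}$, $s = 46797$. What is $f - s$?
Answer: $- \frac{1532367766}{32745} \approx -46797.0$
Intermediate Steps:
$f = - \frac{1}{32745}$ ($f = \frac{1}{-32745} = - \frac{1}{32745} \approx -3.0539 \cdot 10^{-5}$)
$f - s = - \frac{1}{32745} - 46797 = - \frac{1532367766}{32745}$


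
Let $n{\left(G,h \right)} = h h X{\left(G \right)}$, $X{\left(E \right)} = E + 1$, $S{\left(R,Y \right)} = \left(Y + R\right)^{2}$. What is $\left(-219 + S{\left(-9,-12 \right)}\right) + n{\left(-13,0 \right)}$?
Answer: $222$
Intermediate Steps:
$S{\left(R,Y \right)} = \left(R + Y\right)^{2}$
$X{\left(E \right)} = 1 + E$
$n{\left(G,h \right)} = h^{2} \left(1 + G\right)$ ($n{\left(G,h \right)} = h h \left(1 + G\right) = h^{2} \left(1 + G\right)$)
$\left(-219 + S{\left(-9,-12 \right)}\right) + n{\left(-13,0 \right)} = \left(-219 + \left(-9 - 12\right)^{2}\right) + 0^{2} \left(1 - 13\right) = \left(-219 + \left(-21\right)^{2}\right) + 0 \left(-12\right) = \left(-219 + 441\right) + 0 = 222 + 0 = 222$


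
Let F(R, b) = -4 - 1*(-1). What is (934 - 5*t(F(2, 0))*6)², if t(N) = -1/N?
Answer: 853776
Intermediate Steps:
F(R, b) = -3 (F(R, b) = -4 + 1 = -3)
(934 - 5*t(F(2, 0))*6)² = (934 - (-5)/(-3)*6)² = (934 - (-5)*(-1)/3*6)² = (934 - 5*⅓*6)² = (934 - 5/3*6)² = (934 - 10)² = 924² = 853776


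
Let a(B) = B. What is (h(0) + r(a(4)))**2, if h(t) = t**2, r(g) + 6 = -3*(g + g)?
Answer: 900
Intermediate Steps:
r(g) = -6 - 6*g (r(g) = -6 - 3*(g + g) = -6 - 6*g)
(h(0) + r(a(4)))**2 = (0**2 + (-6 - 6*4))**2 = (0 + (-6 - 24))**2 = (0 - 30)**2 = (-30)**2 = 900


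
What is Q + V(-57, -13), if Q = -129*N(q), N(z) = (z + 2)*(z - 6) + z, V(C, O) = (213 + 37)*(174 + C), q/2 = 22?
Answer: -201918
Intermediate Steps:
q = 44 (q = 2*22 = 44)
V(C, O) = 43500 + 250*C (V(C, O) = 250*(174 + C) = 43500 + 250*C)
N(z) = z + (-6 + z)*(2 + z) (N(z) = (2 + z)*(-6 + z) + z = (-6 + z)*(2 + z) + z = z + (-6 + z)*(2 + z))
Q = -231168 (Q = -129*(-12 + 44² - 3*44) = -129*(-12 + 1936 - 132) = -129*1792 = -231168)
Q + V(-57, -13) = -231168 + (43500 + 250*(-57)) = -231168 + (43500 - 14250) = -231168 + 29250 = -201918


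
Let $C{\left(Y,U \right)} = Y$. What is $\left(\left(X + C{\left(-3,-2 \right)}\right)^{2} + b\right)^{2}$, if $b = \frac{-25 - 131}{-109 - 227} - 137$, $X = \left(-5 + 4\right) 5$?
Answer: $\frac{4124961}{784} \approx 5261.4$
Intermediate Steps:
$X = -5$ ($X = \left(-1\right) 5 = -5$)
$b = - \frac{3823}{28}$ ($b = - \frac{156}{-336} - 137 = \left(-156\right) \left(- \frac{1}{336}\right) - 137 = \frac{13}{28} - 137 = - \frac{3823}{28} \approx -136.54$)
$\left(\left(X + C{\left(-3,-2 \right)}\right)^{2} + b\right)^{2} = \left(\left(-5 - 3\right)^{2} - \frac{3823}{28}\right)^{2} = \left(\left(-8\right)^{2} - \frac{3823}{28}\right)^{2} = \left(64 - \frac{3823}{28}\right)^{2} = \left(- \frac{2031}{28}\right)^{2} = \frac{4124961}{784}$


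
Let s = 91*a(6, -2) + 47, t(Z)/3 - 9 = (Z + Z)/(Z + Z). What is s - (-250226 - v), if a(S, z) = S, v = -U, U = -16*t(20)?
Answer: 251299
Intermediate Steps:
t(Z) = 30 (t(Z) = 27 + 3*((Z + Z)/(Z + Z)) = 27 + 3*((2*Z)/((2*Z))) = 27 + 3*((2*Z)*(1/(2*Z))) = 27 + 3*1 = 27 + 3 = 30)
U = -480 (U = -16*30 = -480)
v = 480 (v = -1*(-480) = 480)
s = 593 (s = 91*6 + 47 = 546 + 47 = 593)
s - (-250226 - v) = 593 - (-250226 - 1*480) = 593 - (-250226 - 480) = 593 - 1*(-250706) = 593 + 250706 = 251299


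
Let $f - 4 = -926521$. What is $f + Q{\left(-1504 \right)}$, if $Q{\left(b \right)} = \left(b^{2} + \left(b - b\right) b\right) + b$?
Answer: $1333995$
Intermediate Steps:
$f = -926517$ ($f = 4 - 926521 = -926517$)
$Q{\left(b \right)} = b + b^{2}$ ($Q{\left(b \right)} = \left(b^{2} + 0 b\right) + b = \left(b^{2} + 0\right) + b = b^{2} + b = b + b^{2}$)
$f + Q{\left(-1504 \right)} = -926517 - 1504 \left(1 - 1504\right) = -926517 - -2260512 = -926517 + 2260512 = 1333995$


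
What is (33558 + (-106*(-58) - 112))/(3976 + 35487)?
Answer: 39594/39463 ≈ 1.0033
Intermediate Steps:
(33558 + (-106*(-58) - 112))/(3976 + 35487) = (33558 + (6148 - 112))/39463 = (33558 + 6036)*(1/39463) = 39594*(1/39463) = 39594/39463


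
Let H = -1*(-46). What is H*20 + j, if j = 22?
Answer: 942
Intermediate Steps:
H = 46
H*20 + j = 46*20 + 22 = 920 + 22 = 942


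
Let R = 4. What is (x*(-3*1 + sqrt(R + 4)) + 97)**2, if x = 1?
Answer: 8844 + 376*sqrt(2) ≈ 9375.8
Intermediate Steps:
(x*(-3*1 + sqrt(R + 4)) + 97)**2 = (1*(-3*1 + sqrt(4 + 4)) + 97)**2 = (1*(-3 + sqrt(8)) + 97)**2 = (1*(-3 + 2*sqrt(2)) + 97)**2 = ((-3 + 2*sqrt(2)) + 97)**2 = (94 + 2*sqrt(2))**2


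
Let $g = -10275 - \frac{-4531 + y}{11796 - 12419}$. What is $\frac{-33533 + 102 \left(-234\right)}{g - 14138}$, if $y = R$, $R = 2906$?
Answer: $\frac{35760823}{15210924} \approx 2.351$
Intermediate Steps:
$y = 2906$
$g = - \frac{6402950}{623}$ ($g = -10275 - \frac{-4531 + 2906}{11796 - 12419} = -10275 - - \frac{1625}{-623} = -10275 - \left(-1625\right) \left(- \frac{1}{623}\right) = -10275 - \frac{1625}{623} = - \frac{6402950}{623} \approx -10278.0$)
$\frac{-33533 + 102 \left(-234\right)}{g - 14138} = \frac{-33533 + 102 \left(-234\right)}{- \frac{6402950}{623} - 14138} = \frac{-33533 - 23868}{- \frac{15210924}{623}} = \left(-57401\right) \left(- \frac{623}{15210924}\right) = \frac{35760823}{15210924}$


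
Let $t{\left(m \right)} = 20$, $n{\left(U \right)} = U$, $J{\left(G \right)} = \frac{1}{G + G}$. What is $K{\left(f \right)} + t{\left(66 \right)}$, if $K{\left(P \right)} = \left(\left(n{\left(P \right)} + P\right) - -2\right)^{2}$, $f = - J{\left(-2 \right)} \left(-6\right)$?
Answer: $21$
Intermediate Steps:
$J{\left(G \right)} = \frac{1}{2 G}$
$f = - \frac{3}{2}$ ($f = - \frac{1}{2 \left(-2\right)} \left(-6\right) = - \frac{-1}{2 \cdot 2} \left(-6\right) = \left(-1\right) \left(- \frac{1}{4}\right) \left(-6\right) = \frac{1}{4} \left(-6\right) = - \frac{3}{2} \approx -1.5$)
$K{\left(P \right)} = \left(2 + 2 P\right)^{2}$ ($K{\left(P \right)} = \left(\left(P + P\right) - -2\right)^{2} = \left(2 P + 2\right)^{2} = \left(2 + 2 P\right)^{2}$)
$K{\left(f \right)} + t{\left(66 \right)} = 4 \left(1 - \frac{3}{2}\right)^{2} + 20 = 4 \left(- \frac{1}{2}\right)^{2} + 20 = 4 \cdot \frac{1}{4} + 20 = 1 + 20 = 21$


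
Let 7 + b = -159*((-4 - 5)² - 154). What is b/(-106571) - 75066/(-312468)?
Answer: 729204981/5550004538 ≈ 0.13139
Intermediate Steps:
b = 11600 (b = -7 - 159*((-4 - 5)² - 154) = -7 - 159*((-9)² - 154) = -7 - 159*(81 - 154) = -7 - 159*(-73) = -7 + 11607 = 11600)
b/(-106571) - 75066/(-312468) = 11600/(-106571) - 75066/(-312468) = 11600*(-1/106571) - 75066*(-1/312468) = -11600/106571 + 12511/52078 = 729204981/5550004538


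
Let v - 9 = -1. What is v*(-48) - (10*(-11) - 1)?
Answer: -273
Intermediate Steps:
v = 8 (v = 9 - 1 = 8)
v*(-48) - (10*(-11) - 1) = 8*(-48) - (10*(-11) - 1) = -384 - (-110 - 1) = -384 - 1*(-111) = -384 + 111 = -273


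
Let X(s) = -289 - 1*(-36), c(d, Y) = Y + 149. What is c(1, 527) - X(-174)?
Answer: 929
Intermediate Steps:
c(d, Y) = 149 + Y
X(s) = -253 (X(s) = -289 + 36 = -253)
c(1, 527) - X(-174) = (149 + 527) - 1*(-253) = 676 + 253 = 929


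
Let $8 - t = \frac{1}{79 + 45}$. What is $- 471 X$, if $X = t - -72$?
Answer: $- \frac{4671849}{124} \approx -37676.0$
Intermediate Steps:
$t = \frac{991}{124}$ ($t = 8 - \frac{1}{79 + 45} = 8 - \frac{1}{124} = \frac{991}{124} \approx 7.9919$)
$X = \frac{9919}{124}$ ($X = \frac{991}{124} - -72 = \frac{991}{124} + 72 = \frac{9919}{124} \approx 79.992$)
$- 471 X = \left(-471\right) \frac{9919}{124} = - \frac{4671849}{124}$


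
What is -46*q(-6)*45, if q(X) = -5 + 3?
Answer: 4140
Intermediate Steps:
q(X) = -2
-46*q(-6)*45 = -46*(-2)*45 = 92*45 = 4140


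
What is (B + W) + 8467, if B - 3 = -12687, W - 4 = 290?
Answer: -3923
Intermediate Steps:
W = 294 (W = 4 + 290 = 294)
B = -12684 (B = 3 - 12687 = -12684)
(B + W) + 8467 = (-12684 + 294) + 8467 = -12390 + 8467 = -3923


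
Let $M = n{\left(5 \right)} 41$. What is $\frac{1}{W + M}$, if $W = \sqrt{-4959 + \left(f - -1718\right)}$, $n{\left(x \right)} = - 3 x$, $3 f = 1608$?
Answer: $- \frac{123}{76186} - \frac{i \sqrt{2705}}{380930} \approx -0.0016145 - 0.00013653 i$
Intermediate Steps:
$f = 536$ ($f = \frac{1}{3} \cdot 1608 = 536$)
$M = -615$ ($M = \left(-3\right) 5 \cdot 41 = \left(-15\right) 41 = -615$)
$W = i \sqrt{2705}$ ($W = \sqrt{-4959 + \left(536 - -1718\right)} = \sqrt{-4959 + \left(536 + 1718\right)} = \sqrt{-4959 + 2254} = \sqrt{-2705} = i \sqrt{2705} \approx 52.01 i$)
$\frac{1}{W + M} = \frac{1}{i \sqrt{2705} - 615} = \frac{1}{-615 + i \sqrt{2705}}$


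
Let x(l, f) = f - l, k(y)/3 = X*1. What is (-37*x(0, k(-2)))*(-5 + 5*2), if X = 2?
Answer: -1110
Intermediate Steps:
k(y) = 6 (k(y) = 3*(2*1) = 3*2 = 6)
(-37*x(0, k(-2)))*(-5 + 5*2) = (-37*(6 - 1*0))*(-5 + 5*2) = (-37*(6 + 0))*(-5 + 10) = -37*6*5 = -222*5 = -1110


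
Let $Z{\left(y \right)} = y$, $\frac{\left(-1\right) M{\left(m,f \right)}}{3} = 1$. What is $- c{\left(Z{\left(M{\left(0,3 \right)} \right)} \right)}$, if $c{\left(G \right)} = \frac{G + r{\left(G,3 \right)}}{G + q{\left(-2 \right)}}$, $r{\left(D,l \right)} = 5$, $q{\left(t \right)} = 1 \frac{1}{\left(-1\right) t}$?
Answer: $\frac{4}{5} \approx 0.8$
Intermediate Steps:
$q{\left(t \right)} = - \frac{1}{t}$ ($q{\left(t \right)} = 1 \left(- \frac{1}{t}\right) = - \frac{1}{t}$)
$M{\left(m,f \right)} = -3$ ($M{\left(m,f \right)} = \left(-3\right) 1 = -3$)
$c{\left(G \right)} = \frac{5 + G}{\frac{1}{2} + G}$ ($c{\left(G \right)} = \frac{G + 5}{G - \frac{1}{-2}} = \frac{5 + G}{G - - \frac{1}{2}} = \frac{5 + G}{G + \frac{1}{2}} = \frac{5 + G}{\frac{1}{2} + G}$)
$- c{\left(Z{\left(M{\left(0,3 \right)} \right)} \right)} = - \frac{2 \left(5 - 3\right)}{1 + 2 \left(-3\right)} = - \frac{2 \cdot 2}{1 - 6} = - \frac{2 \cdot 2}{-5} = - \frac{2 \left(-1\right) 2}{5} = \left(-1\right) \left(- \frac{4}{5}\right) = \frac{4}{5}$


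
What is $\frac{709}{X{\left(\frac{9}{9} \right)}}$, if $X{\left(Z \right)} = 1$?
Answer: $709$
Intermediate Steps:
$\frac{709}{X{\left(\frac{9}{9} \right)}} = \frac{709}{1} = 709 \cdot 1 = 709$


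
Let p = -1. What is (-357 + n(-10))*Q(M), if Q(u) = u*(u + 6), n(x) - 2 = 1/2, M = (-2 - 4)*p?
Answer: -25524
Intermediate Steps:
M = 6 (M = (-2 - 4)*(-1) = -6*(-1) = 6)
n(x) = 5/2 (n(x) = 2 + 1/2 = 5/2)
Q(u) = u*(6 + u)
(-357 + n(-10))*Q(M) = (-357 + 5/2)*(6*(6 + 6)) = -2127*12 = -709/2*72 = -25524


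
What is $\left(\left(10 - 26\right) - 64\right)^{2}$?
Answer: $6400$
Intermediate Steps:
$\left(\left(10 - 26\right) - 64\right)^{2} = \left(\left(10 - 26\right) + \left(-97 + 33\right)\right)^{2} = \left(-16 - 64\right)^{2} = \left(-80\right)^{2} = 6400$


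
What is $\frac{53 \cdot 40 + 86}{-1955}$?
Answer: $- \frac{2206}{1955} \approx -1.1284$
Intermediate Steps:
$\frac{53 \cdot 40 + 86}{-1955} = \left(2120 + 86\right) \left(- \frac{1}{1955}\right) = 2206 \left(- \frac{1}{1955}\right) = - \frac{2206}{1955}$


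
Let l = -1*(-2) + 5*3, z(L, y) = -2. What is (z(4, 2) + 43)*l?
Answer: 697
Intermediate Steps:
l = 17 (l = 2 + 15 = 17)
(z(4, 2) + 43)*l = (-2 + 43)*17 = 41*17 = 697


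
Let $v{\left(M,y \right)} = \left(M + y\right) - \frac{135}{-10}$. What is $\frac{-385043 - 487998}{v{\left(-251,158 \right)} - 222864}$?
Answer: $\frac{134314}{34299} \approx 3.916$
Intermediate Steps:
$v{\left(M,y \right)} = \frac{27}{2} + M + y$ ($v{\left(M,y \right)} = \left(M + y\right) - - \frac{27}{2} = \left(M + y\right) + \frac{27}{2} = \frac{27}{2} + M + y$)
$\frac{-385043 - 487998}{v{\left(-251,158 \right)} - 222864} = \frac{-385043 - 487998}{\left(\frac{27}{2} - 251 + 158\right) - 222864} = - \frac{873041}{- \frac{159}{2} - 222864} = - \frac{873041}{- \frac{445887}{2}} = \left(-873041\right) \left(- \frac{2}{445887}\right) = \frac{134314}{34299}$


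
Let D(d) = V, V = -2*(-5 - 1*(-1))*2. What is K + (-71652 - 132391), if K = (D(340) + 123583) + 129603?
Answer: 49159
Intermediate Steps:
V = 16 (V = -2*(-5 + 1)*2 = -2*(-4)*2 = 8*2 = 16)
D(d) = 16
K = 253202 (K = (16 + 123583) + 129603 = 123599 + 129603 = 253202)
K + (-71652 - 132391) = 253202 + (-71652 - 132391) = 253202 - 204043 = 49159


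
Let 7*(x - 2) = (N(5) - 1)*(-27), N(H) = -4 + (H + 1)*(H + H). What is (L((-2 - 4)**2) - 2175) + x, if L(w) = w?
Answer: -16444/7 ≈ -2349.1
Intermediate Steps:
N(H) = -4 + 2*H*(1 + H) (N(H) = -4 + (1 + H)*(2*H) = -4 + 2*H*(1 + H))
x = -1471/7 (x = 2 + (((-4 + 2*5 + 2*5**2) - 1)*(-27))/7 = 2 + (((-4 + 10 + 2*25) - 1)*(-27))/7 = 2 + (((-4 + 10 + 50) - 1)*(-27))/7 = 2 + ((56 - 1)*(-27))/7 = 2 + (55*(-27))/7 = 2 + (1/7)*(-1485) = 2 - 1485/7 = -1471/7 ≈ -210.14)
(L((-2 - 4)**2) - 2175) + x = ((-2 - 4)**2 - 2175) - 1471/7 = ((-6)**2 - 2175) - 1471/7 = (36 - 2175) - 1471/7 = -2139 - 1471/7 = -16444/7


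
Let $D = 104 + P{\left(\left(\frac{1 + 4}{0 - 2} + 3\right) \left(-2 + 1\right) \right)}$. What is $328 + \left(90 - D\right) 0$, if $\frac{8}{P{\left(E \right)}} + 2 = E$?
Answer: $328$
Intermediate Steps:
$P{\left(E \right)} = \frac{8}{-2 + E}$
$D = \frac{504}{5}$ ($D = 104 + \frac{8}{-2 + \left(\frac{1 + 4}{0 - 2} + 3\right) \left(-2 + 1\right)} = 104 + \frac{8}{-2 + \left(\frac{5}{-2} + 3\right) \left(-1\right)} = 104 + \frac{8}{-2 + \left(5 \left(- \frac{1}{2}\right) + 3\right) \left(-1\right)} = 104 + \frac{8}{-2 + \left(- \frac{5}{2} + 3\right) \left(-1\right)} = 104 + \frac{8}{-2 + \frac{1}{2} \left(-1\right)} = 104 + \frac{8}{-2 - \frac{1}{2}} = 104 + \frac{8}{- \frac{5}{2}} = 104 + 8 \left(- \frac{2}{5}\right) = 104 - \frac{16}{5} = \frac{504}{5} \approx 100.8$)
$328 + \left(90 - D\right) 0 = 328 + \left(90 - \frac{504}{5}\right) 0 = 328 - 0 = 328 + 0 = 328$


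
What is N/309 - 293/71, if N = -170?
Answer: -102607/21939 ≈ -4.6769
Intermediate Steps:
N/309 - 293/71 = -170/309 - 293/71 = -102607/21939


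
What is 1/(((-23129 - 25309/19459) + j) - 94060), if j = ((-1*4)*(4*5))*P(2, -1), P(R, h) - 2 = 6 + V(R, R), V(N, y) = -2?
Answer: -19459/2289746380 ≈ -8.4983e-6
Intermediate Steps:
P(R, h) = 6 (P(R, h) = 2 + (6 - 2) = 2 + 4 = 6)
j = -480 (j = ((-1*4)*(4*5))*6 = -4*20*6 = -80*6 = -480)
1/(((-23129 - 25309/19459) + j) - 94060) = 1/(((-23129 - 25309/19459) - 480) - 94060) = 1/((-450092520/19459 - 480) - 94060) = 1/(-459432840/19459 - 94060) = 1/(-2289746380/19459) = -19459/2289746380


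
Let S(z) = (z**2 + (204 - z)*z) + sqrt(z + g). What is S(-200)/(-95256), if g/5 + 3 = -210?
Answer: 1700/3969 - I*sqrt(1265)/95256 ≈ 0.42832 - 0.00037338*I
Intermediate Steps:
g = -1065 (g = -15 + 5*(-210) = -15 - 1050 = -1065)
S(z) = z**2 + sqrt(-1065 + z) + z*(204 - z) (S(z) = (z**2 + (204 - z)*z) + sqrt(z - 1065) = (z**2 + z*(204 - z)) + sqrt(-1065 + z) = z**2 + sqrt(-1065 + z) + z*(204 - z))
S(-200)/(-95256) = (sqrt(-1065 - 200) + 204*(-200))/(-95256) = (sqrt(-1265) - 40800)*(-1/95256) = (I*sqrt(1265) - 40800)*(-1/95256) = (-40800 + I*sqrt(1265))*(-1/95256) = 1700/3969 - I*sqrt(1265)/95256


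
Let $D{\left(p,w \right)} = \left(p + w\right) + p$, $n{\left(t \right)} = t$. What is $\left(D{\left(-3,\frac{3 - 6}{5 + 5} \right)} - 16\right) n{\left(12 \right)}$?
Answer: $- \frac{1338}{5} \approx -267.6$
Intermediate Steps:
$D{\left(p,w \right)} = w + 2 p$
$\left(D{\left(-3,\frac{3 - 6}{5 + 5} \right)} - 16\right) n{\left(12 \right)} = \left(\left(\frac{3 - 6}{5 + 5} + 2 \left(-3\right)\right) - 16\right) 12 = \left(\left(- \frac{3}{10} - 6\right) - 16\right) 12 = \left(- \frac{63}{10} - 16\right) 12 = \left(- \frac{223}{10}\right) 12 = - \frac{1338}{5}$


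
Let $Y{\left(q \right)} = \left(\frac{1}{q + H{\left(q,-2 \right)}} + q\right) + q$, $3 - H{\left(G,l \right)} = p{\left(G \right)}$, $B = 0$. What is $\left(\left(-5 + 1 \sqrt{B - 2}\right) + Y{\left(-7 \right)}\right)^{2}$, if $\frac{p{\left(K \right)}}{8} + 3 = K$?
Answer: $\frac{2070697}{5776} - \frac{1443 i \sqrt{2}}{38} \approx 358.5 - 53.703 i$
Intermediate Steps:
$p{\left(K \right)} = -24 + 8 K$
$H{\left(G,l \right)} = 27 - 8 G$ ($H{\left(G,l \right)} = 3 - \left(-24 + 8 G\right) = 27 - 8 G$)
$Y{\left(q \right)} = \frac{1}{27 - 7 q} + 2 q$ ($Y{\left(q \right)} = \left(\frac{1}{q - \left(-27 + 8 q\right)} + q\right) + q = \left(\frac{1}{27 - 7 q} + q\right) + q = \left(q + \frac{1}{27 - 7 q}\right) + q = \frac{1}{27 - 7 q} + 2 q$)
$\left(\left(-5 + 1 \sqrt{B - 2}\right) + Y{\left(-7 \right)}\right)^{2} = \left(\left(-5 + 1 \sqrt{0 - 2}\right) + \frac{-1 - -378 + 14 \left(-7\right)^{2}}{-27 + 7 \left(-7\right)}\right)^{2} = \left(\left(-5 + 1 \sqrt{-2}\right) + \frac{-1 + 378 + 14 \cdot 49}{-27 - 49}\right)^{2} = \left(\left(-5 + 1 i \sqrt{2}\right) + \frac{-1 + 378 + 686}{-76}\right)^{2} = \left(\left(-5 + i \sqrt{2}\right) - \frac{1063}{76}\right)^{2} = \left(- \frac{1443}{76} + i \sqrt{2}\right)^{2}$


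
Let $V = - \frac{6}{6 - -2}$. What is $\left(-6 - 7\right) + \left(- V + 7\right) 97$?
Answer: $\frac{2955}{4} \approx 738.75$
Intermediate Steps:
$V = - \frac{3}{4}$ ($V = - \frac{6}{6 + 2} = - \frac{6}{8} = \left(-6\right) \frac{1}{8} = - \frac{3}{4} \approx -0.75$)
$\left(-6 - 7\right) + \left(- V + 7\right) 97 = \left(-6 - 7\right) + \left(\left(-1\right) \left(- \frac{3}{4}\right) + 7\right) 97 = \left(-6 - 7\right) + \left(\frac{3}{4} + 7\right) 97 = -13 + \frac{31}{4} \cdot 97 = -13 + \frac{3007}{4} = \frac{2955}{4}$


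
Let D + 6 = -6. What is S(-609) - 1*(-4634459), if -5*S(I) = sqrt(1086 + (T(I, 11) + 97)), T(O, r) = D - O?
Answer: 4634459 - 2*sqrt(445)/5 ≈ 4.6344e+6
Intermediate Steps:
D = -12 (D = -6 - 6 = -12)
T(O, r) = -12 - O
S(I) = -sqrt(1171 - I)/5 (S(I) = -sqrt(1086 + ((-12 - I) + 97))/5 = -sqrt(1086 + (85 - I))/5 = -sqrt(1171 - I)/5)
S(-609) - 1*(-4634459) = -sqrt(1171 - 1*(-609))/5 - 1*(-4634459) = -sqrt(1171 + 609)/5 + 4634459 = -2*sqrt(445)/5 + 4634459 = 4634459 - 2*sqrt(445)/5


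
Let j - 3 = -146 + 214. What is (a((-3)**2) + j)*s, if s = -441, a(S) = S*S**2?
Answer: -352800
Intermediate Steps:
a(S) = S**3
j = 71 (j = 3 + (-146 + 214) = 3 + 68 = 71)
(a((-3)**2) + j)*s = (((-3)**2)**3 + 71)*(-441) = (9**3 + 71)*(-441) = (729 + 71)*(-441) = 800*(-441) = -352800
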